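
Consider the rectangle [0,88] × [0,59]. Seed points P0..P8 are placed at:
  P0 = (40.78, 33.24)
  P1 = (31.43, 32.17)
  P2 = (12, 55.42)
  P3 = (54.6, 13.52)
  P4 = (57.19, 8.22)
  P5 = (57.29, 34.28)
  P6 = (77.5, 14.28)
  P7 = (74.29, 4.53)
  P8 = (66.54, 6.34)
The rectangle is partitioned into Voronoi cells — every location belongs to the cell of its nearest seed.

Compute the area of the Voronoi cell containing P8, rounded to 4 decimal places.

1. box [0,88]×[0,59]: [(0, 0) (88, 0) (88, 59) (0, 59)]
2. ⊥bis P8·P0 via (53.66,19.79): [(32.9942, 0) (88, 0) (88, 52.6747)]  |A|=1448.707
3. ⊥bis P8·P1 via (48.985,19.255): [(39.1708, 5.9149) (34.8193, 0) (88, 0) (88, 52.6747)]  |A|=1443.3093
4. ⊥bis P8·P2 via (39.27,30.88): [(39.1708, 5.9149) (34.8193, 0) (88, 0) (88, 52.6747)]  |A|=1443.3093
5. ⊥bis P8·P3 via (60.57,9.93): [(83.9309, 48.778) (54.5987, 0) (88, 0) (88, 52.6747)]  |A|=921.7949
6. ⊥bis P8·P4 via (61.865,7.28): [(83.9309, 48.778) (63.316, 14.4965) (60.4012, 0) (88, 0) (88, 52.6747)]  |A|=879.7368
7. ⊥bis P8·P5 via (61.915,20.31): [(68.0291, 22.3342) (63.316, 14.4965) (60.4012, 0) (88, 0) (88, 28.9459)]  |A|=619.9744
8. ⊥bis P8·P6 via (72.02,10.31): [(65.8882, 18.774) (63.316, 14.4965) (60.4012, 0) (79.4891, 0)]  |A|=191.588
9. ⊥bis P8·P7 via (70.415,5.435): [(71.6673, 10.7969) (65.8882, 18.774) (63.316, 14.4965) (60.4012, 0) (69.1457, 0)]  |A|=135.7495
10. canonical 5-gon: [(71.6673, 10.7969) (65.8882, 18.774) (63.316, 14.4965) (60.4012, 0) (69.1457, 0)]
11. shoelace: 135.7495

Area of P8's cell: 135.7495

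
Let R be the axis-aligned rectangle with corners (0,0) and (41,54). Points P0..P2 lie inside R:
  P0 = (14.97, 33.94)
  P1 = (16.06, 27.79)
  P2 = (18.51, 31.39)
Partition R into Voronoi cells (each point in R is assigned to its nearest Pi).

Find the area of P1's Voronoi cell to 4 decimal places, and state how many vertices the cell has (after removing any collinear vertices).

1. box [0,41]×[0,54]: [(0, 0) (41, 0) (41, 54) (0, 54)]
2. ⊥bis P1·P0 via (15.515,30.865): [(0, 28.1152) (0, 0) (41, 0) (41, 35.3819)]  |A|=1301.6893
3. ⊥bis P1·P2 via (17.285,29.59): [(15.4329, 30.8505) (0, 28.1152) (0, 0) (41, 0) (41, 13.4506)]  |A|=1021.3305
4. canonical 5-gon: [(15.4329, 30.8505) (0, 28.1152) (0, 0) (41, 0) (41, 13.4506)]
5. shoelace: 1021.3305

Area of P1's cell: 1021.3305 (5 vertices)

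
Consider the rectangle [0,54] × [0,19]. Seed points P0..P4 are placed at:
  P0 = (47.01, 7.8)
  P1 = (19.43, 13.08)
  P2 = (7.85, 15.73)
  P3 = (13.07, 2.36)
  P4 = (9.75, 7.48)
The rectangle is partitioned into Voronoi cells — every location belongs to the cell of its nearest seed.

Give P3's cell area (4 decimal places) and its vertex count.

Area of P3's cell: 100.2545 (3 vertices)

1. box [0,54]×[0,19]: [(0, 0) (54, 0) (54, 19) (0, 19)]
2. ⊥bis P3·P0 via (30.04,5.08): [(0, 0) (30.8542, 0) (27.8089, 19) (0, 19)]  |A|=557.2994
3. ⊥bis P3·P1 via (16.25,7.72): [(0, 17.3609) (0, 0) (29.2623, 0)]  |A|=254.0096
4. ⊥bis P3·P2 via (10.46,9.045): [(12.6051, 9.8825) (0, 4.9611) (0, 0) (29.2623, 0)]  |A|=175.86
5. ⊥bis P3·P4 via (11.41,4.92): [(15.9774, 7.8817) (3.8225, 0) (29.2623, 0)]  |A|=100.2545
6. canonical 3-gon: [(15.9774, 7.8817) (3.8225, 0) (29.2623, 0)]
7. shoelace: 100.2545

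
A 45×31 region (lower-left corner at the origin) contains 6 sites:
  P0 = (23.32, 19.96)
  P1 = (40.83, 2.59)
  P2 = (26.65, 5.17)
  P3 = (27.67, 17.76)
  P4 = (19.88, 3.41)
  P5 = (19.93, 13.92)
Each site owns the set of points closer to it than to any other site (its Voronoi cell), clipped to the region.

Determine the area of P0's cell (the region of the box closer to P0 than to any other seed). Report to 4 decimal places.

1. box [0,45]×[0,31]: [(0, 0) (45, 0) (45, 31) (0, 31)]
2. ⊥bis P0·P1 via (32.075,11.275): [(0, 0) (20.8901, 0) (45, 24.3042) (45, 31) (0, 31)]  |A|=1102.015
3. ⊥bis P0·P2 via (24.985,12.565): [(0, 6.9396) (35.7617, 14.9914) (45, 24.3042) (45, 31) (0, 31)]  |A|=821.3434
4. ⊥bis P0·P3 via (25.495,18.86): [(0, 6.9396) (21.9677, 11.8857) (31.6348, 31) (0, 31)]  |A|=566.6156
5. ⊥bis P0·P4 via (21.6,11.685): [(0, 16.1747) (21.3278, 11.7416) (21.9677, 11.8857) (31.6348, 31) (0, 31)]  |A|=468.1334
6. ⊥bis P0·P5 via (21.625,16.94): [(0, 29.0772) (23.883, 15.6727) (31.6348, 31) (0, 31)]  |A|=265.3993
7. canonical 4-gon: [(0, 29.0772) (23.883, 15.6727) (31.6348, 31) (0, 31)]
8. shoelace: 265.3993

Area of P0's cell: 265.3993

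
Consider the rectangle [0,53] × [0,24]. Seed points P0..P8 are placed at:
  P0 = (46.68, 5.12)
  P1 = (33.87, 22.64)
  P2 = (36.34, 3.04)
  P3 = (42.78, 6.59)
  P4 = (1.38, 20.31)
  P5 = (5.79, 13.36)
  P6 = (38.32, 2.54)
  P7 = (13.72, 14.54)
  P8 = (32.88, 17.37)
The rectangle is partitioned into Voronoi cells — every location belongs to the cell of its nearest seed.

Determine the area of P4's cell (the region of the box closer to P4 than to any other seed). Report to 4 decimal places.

1. box [0,53]×[0,24]: [(0, 0) (53, 0) (53, 24) (0, 24)]
2. ⊥bis P4·P0 via (24.03,12.715): [(0, 0) (19.7664, 0) (27.8141, 24) (0, 24)]  |A|=570.9659
3. ⊥bis P4·P1 via (17.625,21.475): [(0, 0) (19.1651, 0) (17.4439, 24) (0, 24)]  |A|=439.3078
4. ⊥bis P4·P2 via (18.86,11.675): [(0, 0) (13.0926, 0) (18.3953, 10.7342) (17.4439, 24) (0, 24)]  |A|=406.7164
5. ⊥bis P4·P3 via (22.08,13.45): [(0, 0) (13.0926, 0) (18.3953, 10.7342) (17.4439, 24) (0, 24)]  |A|=406.7164
6. ⊥bis P4·P5 via (3.585,16.835): [(0, 14.5602) (14.8768, 24) (0, 24)]  |A|=70.2169
7. ⊥bis P4·P6 via (19.85,11.425): [(0, 14.5602) (14.8768, 24) (0, 24)]  |A|=70.2169
8. ⊥bis P4·P7 via (7.55,17.425): [(0, 14.5602) (8.8304, 20.1634) (10.6244, 24) (0, 24)]  |A|=62.0595
9. ⊥bis P4·P8 via (17.13,18.84): [(0, 14.5602) (8.8304, 20.1634) (10.6244, 24) (0, 24)]  |A|=62.0595
10. canonical 4-gon: [(0, 14.5602) (8.8304, 20.1634) (10.6244, 24) (0, 24)]
11. shoelace: 62.0595

Area of P4's cell: 62.0595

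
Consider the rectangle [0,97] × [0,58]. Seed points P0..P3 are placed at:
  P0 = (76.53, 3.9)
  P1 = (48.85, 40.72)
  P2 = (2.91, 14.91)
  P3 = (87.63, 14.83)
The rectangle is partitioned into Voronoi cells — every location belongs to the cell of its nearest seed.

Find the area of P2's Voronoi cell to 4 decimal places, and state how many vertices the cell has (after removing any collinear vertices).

Area of P2's cell: 1455.2577 (5 vertices)

1. box [0,97]×[0,58]: [(0, 0) (97, 0) (97, 58) (0, 58)]
2. ⊥bis P2·P0 via (39.72,9.405): [(0, 0) (38.3135, 0) (46.9875, 58) (0, 58)]  |A|=2473.7271
3. ⊥bis P2·P1 via (25.88,27.815): [(0, 0) (38.3135, 0) (38.9848, 4.4893) (8.9215, 58) (0, 58)]  |A|=1455.2577
4. ⊥bis P2·P3 via (45.27,14.87): [(0, 0) (38.3135, 0) (38.9848, 4.4893) (8.9215, 58) (0, 58)]  |A|=1455.2577
5. canonical 5-gon: [(0, 0) (38.3135, 0) (38.9848, 4.4893) (8.9215, 58) (0, 58)]
6. shoelace: 1455.2577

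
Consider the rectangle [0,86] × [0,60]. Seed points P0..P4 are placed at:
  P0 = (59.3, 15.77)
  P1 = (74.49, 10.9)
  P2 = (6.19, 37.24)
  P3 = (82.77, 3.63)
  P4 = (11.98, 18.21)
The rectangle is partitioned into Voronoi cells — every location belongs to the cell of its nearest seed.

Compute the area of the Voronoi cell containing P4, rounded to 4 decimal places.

Area of P4's cell: 1084.6684

1. box [0,86]×[0,60]: [(0, 0) (86, 0) (86, 60) (0, 60)]
2. ⊥bis P4·P0 via (35.64,16.99): [(0, 0) (34.7639, 0) (37.8578, 60) (0, 60)]  |A|=2178.6507
3. ⊥bis P4·P1 via (43.235,14.555): [(0, 0) (34.7639, 0) (37.8578, 60) (0, 60)]  |A|=2178.6507
4. ⊥bis P4·P2 via (9.085,27.725): [(0, 24.9608) (0, 0) (34.7639, 0) (36.6256, 36.1044)]  |A|=1084.6684
5. ⊥bis P4·P3 via (47.375,10.92): [(0, 24.9608) (0, 0) (34.7639, 0) (36.6256, 36.1044)]  |A|=1084.6684
6. canonical 4-gon: [(0, 24.9608) (0, 0) (34.7639, 0) (36.6256, 36.1044)]
7. shoelace: 1084.6684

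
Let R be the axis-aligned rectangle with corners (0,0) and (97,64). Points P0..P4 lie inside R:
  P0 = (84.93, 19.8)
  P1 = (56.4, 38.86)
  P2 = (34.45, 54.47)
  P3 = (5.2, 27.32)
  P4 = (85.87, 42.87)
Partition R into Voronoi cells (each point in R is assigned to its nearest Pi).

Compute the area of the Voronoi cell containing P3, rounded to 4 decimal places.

1. box [0,97]×[0,64]: [(0, 0) (97, 0) (97, 64) (0, 64)]
2. ⊥bis P3·P0 via (45.065,23.56): [(0, 0) (42.8429, 0) (48.8792, 64) (0, 64)]  |A|=2935.107
3. ⊥bis P3·P1 via (30.8,33.09): [(0, 0) (38.2582, 0) (23.8332, 64) (0, 64)]  |A|=1986.9233
4. ⊥bis P3·P2 via (19.825,40.895): [(0, 62.2534) (0, 0) (38.2582, 0) (31.9963, 27.7823)]  |A|=1527.3894
5. ⊥bis P3·P4 via (45.535,35.095): [(0, 62.2534) (0, 0) (38.2582, 0) (31.9963, 27.7823)]  |A|=1527.3894
6. canonical 4-gon: [(0, 62.2534) (0, 0) (38.2582, 0) (31.9963, 27.7823)]
7. shoelace: 1527.3894

Area of P3's cell: 1527.3894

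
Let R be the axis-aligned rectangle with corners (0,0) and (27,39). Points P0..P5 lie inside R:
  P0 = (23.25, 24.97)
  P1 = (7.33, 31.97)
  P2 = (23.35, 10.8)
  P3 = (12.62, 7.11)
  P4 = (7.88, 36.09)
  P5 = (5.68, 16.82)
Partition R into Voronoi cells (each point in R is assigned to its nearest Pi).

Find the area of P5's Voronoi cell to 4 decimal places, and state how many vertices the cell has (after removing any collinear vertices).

Area of P5's cell: 200.9272 (5 vertices)

1. box [0,27]×[0,39]: [(0, 0) (27, 0) (27, 39) (0, 39)]
2. ⊥bis P5·P0 via (14.465,20.895): [(0, 0) (24.1573, 0) (6.0668, 39) (0, 39)]  |A|=589.3712
3. ⊥bis P5·P1 via (6.505,24.395): [(0, 25.1035) (0, 0) (24.1573, 0) (13.1786, 23.6682)]  |A|=451.2947
4. ⊥bis P5·P2 via (14.515,13.81): [(0, 25.1035) (0, 0) (9.8101, 0) (15.8855, 17.8327) (13.1786, 23.6682)]  |A|=323.3696
5. ⊥bis P5·P3 via (9.15,11.965): [(0, 25.1035) (0, 5.4252) (15.411, 16.4399) (15.8855, 17.8327) (13.1786, 23.6682)]  |A|=200.9272
6. ⊥bis P5·P4 via (6.78,26.455): [(0, 25.1035) (0, 5.4252) (15.411, 16.4399) (15.8855, 17.8327) (13.1786, 23.6682)]  |A|=200.9272
7. canonical 5-gon: [(0, 25.1035) (0, 5.4252) (15.411, 16.4399) (15.8855, 17.8327) (13.1786, 23.6682)]
8. shoelace: 200.9272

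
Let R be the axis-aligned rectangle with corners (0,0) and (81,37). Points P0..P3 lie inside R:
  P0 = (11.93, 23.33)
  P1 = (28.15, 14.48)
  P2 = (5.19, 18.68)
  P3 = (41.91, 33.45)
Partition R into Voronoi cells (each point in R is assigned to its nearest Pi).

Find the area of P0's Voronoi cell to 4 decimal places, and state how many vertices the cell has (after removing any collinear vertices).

1. box [0,81]×[0,37]: [(0, 0) (81, 0) (81, 37) (0, 37)]
2. ⊥bis P0·P1 via (20.04,18.905): [(0, 0) (9.725, 0) (29.913, 37) (0, 37)]  |A|=733.3038
3. ⊥bis P0·P2 via (8.56,21.005): [(0, 33.4124) (15.6101, 10.7861) (29.913, 37) (0, 37)]  |A|=420.0704
4. ⊥bis P0·P3 via (26.92,28.39): [(0, 33.4124) (15.6101, 10.7861) (26.2684, 30.3203) (24.0136, 37) (0, 37)]  |A|=400.3671
5. canonical 5-gon: [(0, 33.4124) (15.6101, 10.7861) (26.2684, 30.3203) (24.0136, 37) (0, 37)]
6. shoelace: 400.3671

Area of P0's cell: 400.3671 (5 vertices)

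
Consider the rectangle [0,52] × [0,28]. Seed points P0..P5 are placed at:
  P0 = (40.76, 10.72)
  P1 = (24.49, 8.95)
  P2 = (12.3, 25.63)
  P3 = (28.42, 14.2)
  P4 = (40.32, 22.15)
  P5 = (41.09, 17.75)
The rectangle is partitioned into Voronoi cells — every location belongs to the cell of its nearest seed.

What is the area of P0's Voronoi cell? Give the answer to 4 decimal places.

Area of P0's cell: 258.4137

1. box [0,52]×[0,28]: [(0, 0) (52, 0) (52, 28) (0, 28)]
2. ⊥bis P0·P1 via (32.625,9.835): [(33.6949, 0) (52, 0) (52, 28) (30.6488, 28)]  |A|=555.187
3. ⊥bis P0·P2 via (26.53,18.175): [(30.8257, 26.3745) (33.6949, 0) (52, 0) (52, 28) (31.6773, 28)]  |A|=554.3512
4. ⊥bis P0·P3 via (34.59,12.46): [(32.9659, 6.7011) (33.6949, 0) (52, 0) (52, 28) (38.9724, 28)]  |A|=466.5454
5. ⊥bis P0·P4 via (40.54,16.435): [(35.658, 16.2471) (32.9659, 6.7011) (33.6949, 0) (52, 0) (52, 16.8762)]  |A|=299.0963
6. ⊥bis P0·P5 via (40.925,14.235): [(35.1668, 14.5053) (32.9659, 6.7011) (33.6949, 0) (52, 0) (52, 13.7151)]  |A|=258.4137
7. canonical 5-gon: [(35.1668, 14.5053) (32.9659, 6.7011) (33.6949, 0) (52, 0) (52, 13.7151)]
8. shoelace: 258.4137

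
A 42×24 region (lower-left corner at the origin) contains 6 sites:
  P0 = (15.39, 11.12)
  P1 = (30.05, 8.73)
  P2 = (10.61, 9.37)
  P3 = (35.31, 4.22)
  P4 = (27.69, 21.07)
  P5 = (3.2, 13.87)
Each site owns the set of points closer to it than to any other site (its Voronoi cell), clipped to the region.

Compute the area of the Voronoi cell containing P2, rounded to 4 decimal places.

1. box [0,42]×[0,24]: [(0, 0) (42, 0) (42, 24) (0, 24)]
2. ⊥bis P2·P0 via (13,10.245): [(0, 0) (16.7508, 0) (7.9642, 24) (0, 24)]  |A|=296.5795
3. ⊥bis P2·P1 via (20.33,9.05): [(0, 0) (16.7508, 0) (7.9642, 24) (0, 24)]  |A|=296.5795
4. ⊥bis P2·P3 via (22.96,6.795): [(0, 0) (16.7508, 0) (7.9642, 24) (0, 24)]  |A|=296.5795
5. ⊥bis P2·P4 via (19.15,15.22): [(0, 0) (16.7508, 0) (7.9642, 24) (0, 24)]  |A|=296.5795
6. ⊥bis P2·P5 via (6.905,11.62): [(0, 0.2498) (0, 0) (16.7508, 0) (10.3935, 17.3644)]  |A|=146.7318
7. canonical 4-gon: [(0, 0.2498) (0, 0) (16.7508, 0) (10.3935, 17.3644)]
8. shoelace: 146.7318

Area of P2's cell: 146.7318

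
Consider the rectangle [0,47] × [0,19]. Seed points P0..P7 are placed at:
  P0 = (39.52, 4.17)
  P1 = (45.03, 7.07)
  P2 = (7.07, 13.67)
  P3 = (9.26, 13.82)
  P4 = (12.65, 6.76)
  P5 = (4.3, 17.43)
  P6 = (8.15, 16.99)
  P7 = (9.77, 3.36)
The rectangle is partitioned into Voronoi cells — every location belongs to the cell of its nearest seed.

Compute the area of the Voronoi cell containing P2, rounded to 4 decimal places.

Area of P2's cell: 55.3045

1. box [0,47]×[0,19]: [(0, 0) (47, 0) (47, 19) (0, 19)]
2. ⊥bis P2·P0 via (23.295,8.92): [(0, 0) (20.6836, 0) (26.246, 19) (0, 19)]  |A|=445.8312
3. ⊥bis P2·P1 via (26.05,10.37): [(0, 0) (20.6836, 0) (26.246, 19) (0, 19)]  |A|=445.8312
4. ⊥bis P2·P3 via (8.165,13.745): [(0, 0) (9.1064, 0) (7.8051, 19) (0, 19)]  |A|=160.6593
5. ⊥bis P2·P4 via (9.86,10.215): [(0, 2.2528) (8.4829, 9.103) (7.8051, 19) (0, 19)]  |A|=109.6562
6. ⊥bis P2·P5 via (5.685,15.55): [(0, 11.3618) (0, 2.2528) (8.4829, 9.103) (7.9282, 17.2026)]  |A|=72.3633
7. ⊥bis P2·P6 via (7.61,15.33): [(6.0675, 15.8318) (0, 11.3618) (0, 2.2528) (8.4829, 9.103) (8.0666, 15.1815)]  |A|=70.3881
8. ⊥bis P2·P7 via (8.42,8.515): [(6.0675, 15.8318) (0, 11.3618) (0, 6.31) (7.4355, 8.2572) (8.4829, 9.103) (8.0666, 15.1815)]  |A|=55.3045
9. canonical 6-gon: [(6.0675, 15.8318) (0, 11.3618) (0, 6.31) (7.4355, 8.2572) (8.4829, 9.103) (8.0666, 15.1815)]
10. shoelace: 55.3045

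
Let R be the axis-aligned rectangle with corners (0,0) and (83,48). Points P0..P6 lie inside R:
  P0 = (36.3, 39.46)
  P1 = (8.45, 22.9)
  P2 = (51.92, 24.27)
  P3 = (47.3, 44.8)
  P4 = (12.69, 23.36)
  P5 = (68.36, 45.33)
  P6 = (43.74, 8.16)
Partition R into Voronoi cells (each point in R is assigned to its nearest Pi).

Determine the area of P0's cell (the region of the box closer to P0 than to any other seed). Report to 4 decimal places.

Area of P0's cell: 503.3495

1. box [0,83]×[0,48]: [(0, 0) (83, 0) (83, 48) (0, 48)]
2. ⊥bis P0·P1 via (22.375,31.18): [(40.9151, 0) (83, 0) (83, 48) (12.3736, 48)]  |A|=2705.0722
3. ⊥bis P0·P2 via (44.11,31.865): [(30.3694, 17.7354) (59.8008, 48) (12.3736, 48)]  |A|=717.6834
4. ⊥bis P0·P3 via (41.8,42.13): [(30.3694, 17.7354) (45.8931, 33.6986) (38.9504, 48) (12.3736, 48)]  |A|=568.5877
5. ⊥bis P0·P4 via (24.495,31.41): [(32.3976, 19.8211) (45.8931, 33.6986) (38.9504, 48) (13.182, 48)]  |A|=507.7376
6. ⊥bis P0·P5 via (52.33,42.395): [(32.3976, 19.8211) (45.8931, 33.6986) (38.9504, 48) (13.182, 48)]  |A|=507.7376
7. ⊥bis P0·P6 via (40.02,23.81): [(31.1201, 21.6945) (35.1513, 22.6527) (45.8931, 33.6986) (38.9504, 48) (13.182, 48)]  |A|=503.3495
8. canonical 5-gon: [(31.1201, 21.6945) (35.1513, 22.6527) (45.8931, 33.6986) (38.9504, 48) (13.182, 48)]
9. shoelace: 503.3495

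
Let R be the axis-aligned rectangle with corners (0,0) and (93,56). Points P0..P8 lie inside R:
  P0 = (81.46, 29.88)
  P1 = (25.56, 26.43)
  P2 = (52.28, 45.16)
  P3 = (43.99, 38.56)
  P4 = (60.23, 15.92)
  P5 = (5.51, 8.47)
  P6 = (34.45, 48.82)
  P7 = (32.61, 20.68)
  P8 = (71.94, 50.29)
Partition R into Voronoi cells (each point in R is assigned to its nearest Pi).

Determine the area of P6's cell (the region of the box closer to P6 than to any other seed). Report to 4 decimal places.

1. box [0,93]×[0,56]: [(0, 0) (93, 0) (93, 56) (0, 56)]
2. ⊥bis P6·P0 via (57.955,39.35): [(0, 0) (42.1012, 0) (64.6632, 56) (0, 56)]  |A|=2989.4012
3. ⊥bis P6·P1 via (30.005,37.625): [(0, 49.5386) (53.5013, 28.2957) (64.6632, 56) (0, 56)]  |A|=1068.5707
4. ⊥bis P6·P2 via (43.365,46.99): [(0, 49.5386) (40.5807, 33.4259) (45.2145, 56) (0, 56)]  |A|=641.4431
5. ⊥bis P6·P3 via (39.22,43.69): [(0, 49.5386) (31.8916, 36.8759) (43.5056, 47.6748) (45.2145, 56) (0, 56)]  |A|=574.4929
6. ⊥bis P6·P4 via (47.34,32.37): [(0, 49.5386) (31.8916, 36.8759) (43.5056, 47.6748) (45.2145, 56) (0, 56)]  |A|=574.4929
7. ⊥bis P6·P5 via (19.98,28.645): [(0, 49.5386) (31.8916, 36.8759) (43.5056, 47.6748) (45.2145, 56) (0, 56)]  |A|=574.4929
8. ⊥bis P6·P7 via (33.53,34.75): [(0, 49.5386) (31.8916, 36.8759) (43.5056, 47.6748) (45.2145, 56) (0, 56)]  |A|=574.4929
9. ⊥bis P6·P8 via (53.195,49.555): [(0, 49.5386) (31.8916, 36.8759) (43.5056, 47.6748) (45.2145, 56) (0, 56)]  |A|=574.4929
10. canonical 5-gon: [(0, 49.5386) (31.8916, 36.8759) (43.5056, 47.6748) (45.2145, 56) (0, 56)]
11. shoelace: 574.4929

Area of P6's cell: 574.4929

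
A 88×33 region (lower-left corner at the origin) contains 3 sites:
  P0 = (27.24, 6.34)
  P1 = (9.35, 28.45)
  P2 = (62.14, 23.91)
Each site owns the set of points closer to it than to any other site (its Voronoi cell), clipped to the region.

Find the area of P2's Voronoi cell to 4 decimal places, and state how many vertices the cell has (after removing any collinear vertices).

1. box [0,88]×[0,33]: [(0, 0) (88, 0) (88, 33) (0, 33)]
2. ⊥bis P2·P0 via (44.69,15.125): [(52.3045, 0) (88, 0) (88, 33) (35.691, 33)]  |A|=1452.0735
3. ⊥bis P2·P1 via (35.745,26.18): [(36.2381, 31.9134) (52.3045, 0) (88, 0) (88, 33) (36.3315, 33)]  |A|=1451.7255
4. canonical 5-gon: [(36.2381, 31.9134) (52.3045, 0) (88, 0) (88, 33) (36.3315, 33)]
5. shoelace: 1451.7255

Area of P2's cell: 1451.7255 (5 vertices)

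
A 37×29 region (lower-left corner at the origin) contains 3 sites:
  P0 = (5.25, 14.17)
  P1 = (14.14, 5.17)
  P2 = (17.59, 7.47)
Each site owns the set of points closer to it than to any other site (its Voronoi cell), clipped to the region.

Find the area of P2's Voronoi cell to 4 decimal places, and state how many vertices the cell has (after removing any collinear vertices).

1. box [0,37]×[0,29]: [(0, 0) (37, 0) (37, 29) (0, 29)]
2. ⊥bis P2·P0 via (11.42,10.82): [(5.5453, 0) (37, 0) (37, 29) (21.2908, 29)]  |A|=683.8764
3. ⊥bis P2·P1 via (15.865,6.32): [(12.0686, 12.0146) (20.0783, 0) (37, 0) (37, 29) (21.2908, 29)]  |A|=596.5721
4. canonical 5-gon: [(12.0686, 12.0146) (20.0783, 0) (37, 0) (37, 29) (21.2908, 29)]
5. shoelace: 596.5721

Area of P2's cell: 596.5721 (5 vertices)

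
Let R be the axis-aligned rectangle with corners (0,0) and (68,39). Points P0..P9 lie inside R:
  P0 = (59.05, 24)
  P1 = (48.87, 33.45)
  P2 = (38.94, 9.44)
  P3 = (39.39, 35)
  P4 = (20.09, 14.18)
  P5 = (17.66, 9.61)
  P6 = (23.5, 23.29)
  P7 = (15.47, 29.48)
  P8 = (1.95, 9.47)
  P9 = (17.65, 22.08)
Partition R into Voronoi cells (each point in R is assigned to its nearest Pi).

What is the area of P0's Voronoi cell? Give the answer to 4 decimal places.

1. box [0,68]×[0,39]: [(0, 0) (68, 0) (68, 39) (0, 39)]
2. ⊥bis P0·P1 via (53.96,28.725): [(27.2948, 0) (68, 0) (68, 39) (63.4982, 39)]  |A|=881.5358
3. ⊥bis P0·P2 via (48.995,16.72): [(46.2874, 20.4597) (61.1006, 0) (68, 0) (68, 39) (63.4982, 39)]  |A|=535.7083
4. ⊥bis P0·P3 via (49.22,29.5): [(46.2874, 20.4597) (61.1006, 0) (68, 0) (68, 39) (63.4982, 39)]  |A|=535.7083
5. ⊥bis P0·P4 via (39.57,19.09): [(46.2874, 20.4597) (61.1006, 0) (68, 0) (68, 39) (63.4982, 39)]  |A|=535.7083
6. ⊥bis P0·P5 via (38.355,16.805): [(46.2874, 20.4597) (61.1006, 0) (68, 0) (68, 39) (63.4982, 39)]  |A|=535.7083
7. ⊥bis P0·P6 via (41.275,23.645): [(46.2874, 20.4597) (61.1006, 0) (68, 0) (68, 39) (63.4982, 39)]  |A|=535.7083
8. ⊥bis P0·P7 via (37.26,26.74): [(46.2874, 20.4597) (61.1006, 0) (68, 0) (68, 39) (63.4982, 39)]  |A|=535.7083
9. ⊥bis P0·P8 via (30.5,16.735): [(46.2874, 20.4597) (61.1006, 0) (68, 0) (68, 39) (63.4982, 39)]  |A|=535.7083
10. ⊥bis P0·P9 via (38.35,23.04): [(46.2874, 20.4597) (61.1006, 0) (68, 0) (68, 39) (63.4982, 39)]  |A|=535.7083
11. canonical 5-gon: [(46.2874, 20.4597) (61.1006, 0) (68, 0) (68, 39) (63.4982, 39)]
12. shoelace: 535.7083

Area of P0's cell: 535.7083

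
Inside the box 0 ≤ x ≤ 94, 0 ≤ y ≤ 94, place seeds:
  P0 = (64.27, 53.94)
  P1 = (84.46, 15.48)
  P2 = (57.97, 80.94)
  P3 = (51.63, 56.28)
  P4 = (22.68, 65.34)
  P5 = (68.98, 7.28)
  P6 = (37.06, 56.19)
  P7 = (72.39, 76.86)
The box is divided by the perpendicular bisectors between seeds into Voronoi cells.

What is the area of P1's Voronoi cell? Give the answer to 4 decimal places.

1. box [0,94]×[0,94]: [(0, 0) (94, 0) (94, 94) (0, 94)]
2. ⊥bis P1·P0 via (74.365,34.71): [(8.2458, 0) (94, 0) (94, 45.0176)]  |A|=1930.2245
3. ⊥bis P1·P2 via (71.215,48.21): [(8.2458, 0) (94, 0) (94, 45.0176)]  |A|=1930.2245
4. ⊥bis P1·P3 via (68.045,35.88): [(51.9999, 22.9692) (23.4546, 0) (94, 0) (94, 45.0176)]  |A|=1755.558
5. ⊥bis P1·P4 via (53.57,40.41): [(51.9999, 22.9692) (23.4546, 0) (94, 0) (94, 45.0176)]  |A|=1755.558
6. ⊥bis P1·P5 via (76.72,11.38): [(66.5382, 30.6012) (82.7482, 0) (94, 0) (94, 45.0176)]  |A|=790.2922
7. ⊥bis P1·P6 via (60.76,35.835): [(66.5382, 30.6012) (82.7482, 0) (94, 0) (94, 45.0176)]  |A|=790.2922
8. ⊥bis P1·P7 via (78.425,46.17): [(66.5382, 30.6012) (82.7482, 0) (94, 0) (94, 45.0176)]  |A|=790.2922
9. canonical 4-gon: [(66.5382, 30.6012) (82.7482, 0) (94, 0) (94, 45.0176)]
10. shoelace: 790.2922

Area of P1's cell: 790.2922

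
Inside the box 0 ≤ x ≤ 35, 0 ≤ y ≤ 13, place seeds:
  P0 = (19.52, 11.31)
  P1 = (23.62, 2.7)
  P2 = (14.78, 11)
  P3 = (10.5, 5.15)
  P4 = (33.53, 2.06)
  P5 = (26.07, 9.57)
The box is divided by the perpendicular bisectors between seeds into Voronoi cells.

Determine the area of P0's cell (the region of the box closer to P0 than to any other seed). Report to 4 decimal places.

1. box [0,35]×[0,13]: [(0, 0) (35, 0) (35, 13) (0, 13)]
2. ⊥bis P0·P1 via (21.57,7.005): [(0, 0) (6.8595, 0) (34.1595, 13) (0, 13)]  |A|=266.6235
3. ⊥bis P0·P2 via (17.15,11.155): [(17.5467, 5.0891) (34.1595, 13) (17.0293, 13)]  |A|=67.7571
4. ⊥bis P0·P3 via (15.01,8.23): [(17.5467, 5.0891) (34.1595, 13) (17.0293, 13)]  |A|=67.7571
5. ⊥bis P0·P4 via (26.525,6.685): [(17.5467, 5.0891) (29.1054, 10.5933) (30.6944, 13) (17.0293, 13)]  |A|=63.5874
6. ⊥bis P0·P5 via (22.795,10.44): [(17.5467, 5.0891) (21.9278, 7.1754) (23.4751, 13) (17.0293, 13)]  |A|=36.6406
7. canonical 4-gon: [(17.5467, 5.0891) (21.9278, 7.1754) (23.4751, 13) (17.0293, 13)]
8. shoelace: 36.6406

Area of P0's cell: 36.6406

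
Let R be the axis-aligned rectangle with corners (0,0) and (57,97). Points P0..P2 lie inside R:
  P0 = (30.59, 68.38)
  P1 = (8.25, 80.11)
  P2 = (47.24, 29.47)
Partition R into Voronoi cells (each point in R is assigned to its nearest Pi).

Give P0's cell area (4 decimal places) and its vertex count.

Area of P0's cell: 2057.3353 (5 vertices)

1. box [0,57]×[0,97]: [(0, 0) (57, 0) (57, 97) (0, 97)]
2. ⊥bis P0·P1 via (19.42,74.245): [(0, 37.2593) (0, 0) (57, 0) (57, 97) (31.3679, 97)]  |A|=4592.029
3. ⊥bis P0·P2 via (38.915,48.925): [(0, 37.2593) (0, 32.2729) (57, 56.6638) (57, 97) (31.3679, 97)]  |A|=2057.3353
4. canonical 5-gon: [(0, 37.2593) (0, 32.2729) (57, 56.6638) (57, 97) (31.3679, 97)]
5. shoelace: 2057.3353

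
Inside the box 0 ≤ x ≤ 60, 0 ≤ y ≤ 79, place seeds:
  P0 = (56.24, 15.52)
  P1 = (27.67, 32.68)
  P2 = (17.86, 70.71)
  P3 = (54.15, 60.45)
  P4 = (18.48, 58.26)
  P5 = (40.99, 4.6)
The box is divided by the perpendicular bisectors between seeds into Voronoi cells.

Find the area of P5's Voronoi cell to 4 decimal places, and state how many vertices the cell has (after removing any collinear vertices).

Area of P5's cell: 648.2672 (4 vertices)

1. box [0,60]×[0,79]: [(0, 0) (60, 0) (60, 79) (0, 79)]
2. ⊥bis P5·P0 via (48.615,10.06): [(0, 77.9518) (0, 0) (55.8186, 0)]  |A|=2175.5817
3. ⊥bis P5·P1 via (34.33,18.64): [(40.407, 21.5227) (0, 2.3553) (0, 0) (55.8186, 0)]  |A|=648.2672
4. ⊥bis P5·P2 via (29.425,37.655): [(40.407, 21.5227) (0, 2.3553) (0, 0) (55.8186, 0)]  |A|=648.2672
5. ⊥bis P5·P3 via (47.57,32.525): [(40.407, 21.5227) (0, 2.3553) (0, 0) (55.8186, 0)]  |A|=648.2672
6. ⊥bis P5·P4 via (29.735,31.43): [(40.407, 21.5227) (0, 2.3553) (0, 0) (55.8186, 0)]  |A|=648.2672
7. canonical 4-gon: [(40.407, 21.5227) (0, 2.3553) (0, 0) (55.8186, 0)]
8. shoelace: 648.2672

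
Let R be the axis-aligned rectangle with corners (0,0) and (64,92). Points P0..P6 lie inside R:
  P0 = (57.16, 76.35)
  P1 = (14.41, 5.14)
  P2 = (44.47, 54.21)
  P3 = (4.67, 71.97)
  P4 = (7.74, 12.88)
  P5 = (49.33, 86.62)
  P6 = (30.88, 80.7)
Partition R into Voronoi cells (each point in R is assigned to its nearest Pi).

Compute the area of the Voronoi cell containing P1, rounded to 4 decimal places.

Area of P1's cell: 1009.6821

1. box [0,64]×[0,92]: [(0, 0) (64, 0) (64, 92) (0, 92)]
2. ⊥bis P1·P0 via (35.785,40.745): [(0, 62.2281) (0, 0) (64, 0) (64, 23.8065)]  |A|=2753.1056
3. ⊥bis P1·P2 via (29.44,29.675): [(0, 47.7098) (0, 0) (64, 0) (64, 8.5037)]  |A|=1798.8326
4. ⊥bis P1·P3 via (9.54,38.555): [(13.9056, 39.1913) (0, 37.1646) (0, 0) (64, 0) (64, 8.5037)]  |A|=1725.514
5. ⊥bis P1·P4 via (11.075,9.01): [(32.722, 27.6645) (0.6196, 0) (64, 0) (64, 8.5037)]  |A|=1009.6821
6. ⊥bis P1·P5 via (31.87,45.88): [(32.722, 27.6645) (0.6196, 0) (64, 0) (64, 8.5037)]  |A|=1009.6821
7. ⊥bis P1·P6 via (22.645,42.92): [(32.722, 27.6645) (0.6196, 0) (64, 0) (64, 8.5037)]  |A|=1009.6821
8. canonical 4-gon: [(32.722, 27.6645) (0.6196, 0) (64, 0) (64, 8.5037)]
9. shoelace: 1009.6821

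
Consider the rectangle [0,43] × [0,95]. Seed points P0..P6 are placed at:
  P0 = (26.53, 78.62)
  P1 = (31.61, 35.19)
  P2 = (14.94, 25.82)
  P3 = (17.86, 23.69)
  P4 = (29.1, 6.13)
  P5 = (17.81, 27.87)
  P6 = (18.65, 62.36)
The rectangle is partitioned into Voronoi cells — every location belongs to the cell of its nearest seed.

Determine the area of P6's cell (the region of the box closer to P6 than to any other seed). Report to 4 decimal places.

Area of P6's cell: 953.8306

1. box [0,43]×[0,95]: [(0, 0) (43, 0) (43, 95) (0, 95)]
2. ⊥bis P6·P0 via (22.59,70.49): [(0, 81.4377) (0, 0) (43, 0) (43, 60.5988)]  |A|=3053.7844
3. ⊥bis P6·P1 via (25.13,48.775): [(0, 81.4377) (0, 36.7881) (43, 57.2989) (43, 60.5988)]  |A|=1030.9138
4. ⊥bis P6·P2 via (16.795,44.09): [(0, 81.4377) (0, 45.7952) (15.5691, 44.2145) (43, 57.2989) (43, 60.5988)]  |A|=960.7971
5. ⊥bis P6·P3 via (18.255,43.025): [(0, 81.4377) (0, 45.7952) (15.5691, 44.2145) (43, 57.2989) (43, 60.5988)]  |A|=960.7971
6. ⊥bis P6·P4 via (23.875,34.245): [(0, 81.4377) (0, 45.7952) (15.5691, 44.2145) (43, 57.2989) (43, 60.5988)]  |A|=960.7971
7. ⊥bis P6·P5 via (18.23,45.115): [(0, 81.4377) (0, 45.7952) (3.0611, 45.4844) (17.4945, 45.1329) (43, 57.2989) (43, 60.5988)]  |A|=953.8306
8. canonical 6-gon: [(0, 81.4377) (0, 45.7952) (3.0611, 45.4844) (17.4945, 45.1329) (43, 57.2989) (43, 60.5988)]
9. shoelace: 953.8306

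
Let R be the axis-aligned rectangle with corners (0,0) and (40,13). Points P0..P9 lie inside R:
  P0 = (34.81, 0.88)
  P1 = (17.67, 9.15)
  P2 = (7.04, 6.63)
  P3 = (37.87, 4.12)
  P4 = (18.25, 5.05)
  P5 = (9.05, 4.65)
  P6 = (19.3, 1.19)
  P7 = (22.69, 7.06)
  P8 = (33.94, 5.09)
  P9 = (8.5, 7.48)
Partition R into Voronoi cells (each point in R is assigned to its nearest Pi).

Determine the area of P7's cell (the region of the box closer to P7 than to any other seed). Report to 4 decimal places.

Area of P7's cell: 82.3453

1. box [0,40]×[0,13]: [(0, 0) (40, 0) (40, 13) (0, 13)]
2. ⊥bis P7·P0 via (28.75,3.97): [(0, 0) (26.7257, 0) (33.3544, 13) (0, 13)]  |A|=390.5206
3. ⊥bis P7·P1 via (20.18,8.105): [(16.8056, 0) (26.7257, 0) (33.3544, 13) (22.218, 13)]  |A|=136.8675
4. ⊥bis P7·P2 via (14.865,6.845): [(16.8056, 0) (26.7257, 0) (33.3544, 13) (22.218, 13)]  |A|=136.8675
5. ⊥bis P7·P3 via (30.28,5.59): [(16.8056, 0) (26.7257, 0) (30.7111, 7.8161) (31.7151, 13) (22.218, 13)]  |A|=132.6186
6. ⊥bis P7·P4 via (20.47,6.055): [(19.8743, 7.3708) (23.2111, 0) (26.7257, 0) (30.7111, 7.8161) (31.7151, 13) (22.218, 13)]  |A|=109.0117
7. ⊥bis P7·P5 via (15.87,5.855): [(19.8743, 7.3708) (23.2111, 0) (26.7257, 0) (30.7111, 7.8161) (31.7151, 13) (22.218, 13)]  |A|=109.0117
8. ⊥bis P7·P6 via (20.995,4.125): [(19.8743, 7.3708) (21.4672, 3.8523) (27.0469, 0.6299) (30.7111, 7.8161) (31.7151, 13) (22.218, 13)]  |A|=99.9671
9. ⊥bis P7·P8 via (28.315,6.075): [(19.8743, 7.3708) (21.4672, 3.8523) (27.0469, 0.6299) (27.5261, 1.5697) (29.5276, 13) (22.218, 13)]  |A|=82.3453
10. ⊥bis P7·P9 via (15.595,7.27): [(19.8743, 7.3708) (21.4672, 3.8523) (27.0469, 0.6299) (27.5261, 1.5697) (29.5276, 13) (22.218, 13)]  |A|=82.3453
11. canonical 6-gon: [(19.8743, 7.3708) (21.4672, 3.8523) (27.0469, 0.6299) (27.5261, 1.5697) (29.5276, 13) (22.218, 13)]
12. shoelace: 82.3453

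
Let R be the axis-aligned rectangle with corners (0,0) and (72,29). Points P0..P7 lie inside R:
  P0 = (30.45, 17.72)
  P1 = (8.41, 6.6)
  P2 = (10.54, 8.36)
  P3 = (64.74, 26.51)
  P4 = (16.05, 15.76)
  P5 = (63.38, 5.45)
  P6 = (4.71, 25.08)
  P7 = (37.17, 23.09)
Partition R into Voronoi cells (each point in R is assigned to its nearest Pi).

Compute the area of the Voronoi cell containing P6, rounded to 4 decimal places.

1. box [0,72]×[0,29]: [(0, 0) (72, 0) (72, 29) (0, 29)]
2. ⊥bis P6·P0 via (17.58,21.4): [(0, 0) (11.461, 0) (19.7531, 29) (0, 29)]  |A|=452.6041
3. ⊥bis P6·P1 via (6.56,15.84): [(0, 14.5266) (16.5628, 17.8427) (19.7531, 29) (0, 29)]  |A|=230.0559
4. ⊥bis P6·P2 via (7.625,16.72): [(0, 14.5266) (3.134, 15.1541) (17.1961, 20.0573) (19.7531, 29) (0, 29)]  |A|=216.0378
5. ⊥bis P6·P3 via (34.725,25.795): [(0, 14.5266) (3.134, 15.1541) (17.1961, 20.0573) (19.7531, 29) (0, 29)]  |A|=216.0378
6. ⊥bis P6·P4 via (10.38,20.42): [(0, 14.5266) (3.134, 15.1541) (7.2242, 16.5803) (17.4316, 29) (0, 29)]  |A|=161.4795
7. ⊥bis P6·P5 via (34.045,15.265): [(0, 14.5266) (3.134, 15.1541) (7.2242, 16.5803) (17.4316, 29) (0, 29)]  |A|=161.4795
8. ⊥bis P6·P7 via (20.94,24.085): [(0, 14.5266) (3.134, 15.1541) (7.2242, 16.5803) (17.4316, 29) (0, 29)]  |A|=161.4795
9. canonical 5-gon: [(0, 14.5266) (3.134, 15.1541) (7.2242, 16.5803) (17.4316, 29) (0, 29)]
10. shoelace: 161.4795

Area of P6's cell: 161.4795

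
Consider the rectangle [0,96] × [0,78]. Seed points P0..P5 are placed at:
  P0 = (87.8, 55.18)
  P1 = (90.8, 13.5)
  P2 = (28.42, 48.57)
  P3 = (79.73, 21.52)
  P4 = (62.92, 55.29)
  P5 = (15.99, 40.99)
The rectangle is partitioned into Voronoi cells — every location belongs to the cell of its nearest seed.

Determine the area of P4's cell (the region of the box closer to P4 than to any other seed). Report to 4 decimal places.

1. box [0,96]×[0,78]: [(0, 0) (96, 0) (96, 78) (0, 78)]
2. ⊥bis P4·P0 via (75.36,55.235): [(0, 0) (75.1158, 0) (75.4606, 78) (0, 78)]  |A|=5872.4813
3. ⊥bis P4·P1 via (76.86,34.395): [(0, 0) (25.3045, 0) (75.2632, 33.3297) (75.4606, 78) (0, 78)]  |A|=5042.3844
4. ⊥bis P4·P2 via (45.67,51.93): [(52.2797, 17.9964) (75.2632, 33.3297) (75.4606, 78) (40.592, 78)]  |A|=1557.9479
5. ⊥bis P4·P3 via (71.325,38.405): [(50.3392, 27.9587) (75.2943, 40.3808) (75.4606, 78) (40.592, 78)]  |A|=1340.7982
6. ⊥bis P4·P5 via (39.455,48.14): [(50.3392, 27.9587) (75.2943, 40.3808) (75.4606, 78) (40.592, 78)]  |A|=1340.7982
7. canonical 4-gon: [(50.3392, 27.9587) (75.2943, 40.3808) (75.4606, 78) (40.592, 78)]
8. shoelace: 1340.7982

Area of P4's cell: 1340.7982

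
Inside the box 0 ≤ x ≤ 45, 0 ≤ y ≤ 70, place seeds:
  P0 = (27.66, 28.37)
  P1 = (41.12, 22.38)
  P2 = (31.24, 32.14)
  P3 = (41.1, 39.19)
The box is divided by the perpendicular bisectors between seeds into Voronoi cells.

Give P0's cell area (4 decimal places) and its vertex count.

1. box [0,45]×[0,70]: [(0, 0) (45, 0) (45, 70) (0, 70)]
2. ⊥bis P0·P1 via (34.39,25.375): [(0, 0) (23.0976, 0) (45, 49.2165) (45, 70) (0, 70)]  |A|=2611.0192
3. ⊥bis P0·P2 via (29.45,30.255): [(0, 58.2208) (0, 0) (23.0976, 0) (34.4491, 25.5078)]  |A|=1297.4115
4. ⊥bis P0·P3 via (34.38,33.78): [(0, 58.2208) (0, 0) (23.0976, 0) (34.4491, 25.5078)]  |A|=1297.4115
5. canonical 4-gon: [(0, 58.2208) (0, 0) (23.0976, 0) (34.4491, 25.5078)]
6. shoelace: 1297.4115

Area of P0's cell: 1297.4115 (4 vertices)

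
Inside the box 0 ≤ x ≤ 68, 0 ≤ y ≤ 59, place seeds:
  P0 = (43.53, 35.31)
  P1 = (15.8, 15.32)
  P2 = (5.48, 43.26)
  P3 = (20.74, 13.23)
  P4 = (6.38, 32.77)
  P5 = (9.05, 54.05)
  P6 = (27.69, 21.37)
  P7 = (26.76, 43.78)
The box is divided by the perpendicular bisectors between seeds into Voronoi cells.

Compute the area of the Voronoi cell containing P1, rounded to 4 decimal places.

Area of P1's cell: 389.1298

1. box [0,68]×[0,59]: [(0, 0) (68, 0) (68, 59) (0, 59)]
2. ⊥bis P1·P0 via (29.665,25.315): [(0, 0) (47.9141, 0) (5.3822, 59) (0, 59)]  |A|=1572.2389
3. ⊥bis P1·P2 via (10.64,29.29): [(0, 25.36) (0, 0) (47.9141, 0) (23.4015, 34.0036)]  |A|=1111.3576
4. ⊥bis P1·P3 via (18.27,14.275): [(0, 25.36) (0, 0) (12.2306, 0) (25.4276, 31.193) (23.4015, 34.0036)]  |A|=554.8192
5. ⊥bis P1·P4 via (11.09,24.045): [(0, 18.0583) (0, 0) (12.2306, 0) (25.4276, 31.193) (25.1205, 31.6191)]  |A|=427.7778
6. ⊥bis P1·P5 via (12.425,34.685): [(0, 18.0583) (0, 0) (12.2306, 0) (25.4276, 31.193) (25.1205, 31.6191)]  |A|=427.7778
7. ⊥bis P1·P6 via (21.745,18.345): [(17.1736, 27.3291) (0, 18.0583) (0, 0) (12.2306, 0) (20.7878, 20.2262)]  |A|=389.1298
8. ⊥bis P1·P7 via (21.28,29.55): [(17.1736, 27.3291) (0, 18.0583) (0, 0) (12.2306, 0) (20.7878, 20.2262)]  |A|=389.1298
9. canonical 5-gon: [(17.1736, 27.3291) (0, 18.0583) (0, 0) (12.2306, 0) (20.7878, 20.2262)]
10. shoelace: 389.1298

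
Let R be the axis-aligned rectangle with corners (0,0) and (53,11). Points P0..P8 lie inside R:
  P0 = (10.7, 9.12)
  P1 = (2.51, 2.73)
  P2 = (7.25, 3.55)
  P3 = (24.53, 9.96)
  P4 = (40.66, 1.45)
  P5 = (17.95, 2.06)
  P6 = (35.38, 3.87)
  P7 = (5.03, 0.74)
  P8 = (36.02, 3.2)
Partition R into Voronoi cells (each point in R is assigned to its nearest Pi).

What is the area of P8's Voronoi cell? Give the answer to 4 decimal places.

1. box [0,53]×[0,11]: [(0, 0) (53, 0) (53, 11) (0, 11)]
2. ⊥bis P8·P0 via (23.36,6.16): [(21.9197, 0) (53, 0) (53, 11) (24.4916, 11)]  |A|=327.7374
3. ⊥bis P8·P1 via (19.265,2.965): [(21.9197, 0) (53, 0) (53, 11) (24.4916, 11)]  |A|=327.7374
4. ⊥bis P8·P2 via (21.635,3.375): [(21.9197, 0) (53, 0) (53, 11) (24.4916, 11)]  |A|=327.7374
5. ⊥bis P8·P3 via (30.275,6.58): [(26.4037, 0) (53, 0) (53, 11) (32.8755, 11)]  |A|=256.9645
6. ⊥bis P8·P4 via (38.34,2.325): [(26.4037, 0) (37.4631, 0) (41.6118, 11) (32.8755, 11)]  |A|=108.8766
7. ⊥bis P8·P5 via (26.985,2.63): [(27.0786, 1.147) (27.1509, 0) (37.4631, 0) (41.6118, 11) (32.8755, 11)]  |A|=108.4481
8. ⊥bis P8·P6 via (35.7,3.535): [(31.9993, 0) (37.4631, 0) (40.5401, 8.1584)]  |A|=22.2879
9. ⊥bis P8·P7 via (20.525,1.97): [(31.9993, 0) (37.4631, 0) (40.5401, 8.1584)]  |A|=22.2879
10. canonical 3-gon: [(31.9993, 0) (37.4631, 0) (40.5401, 8.1584)]
11. shoelace: 22.2879

Area of P8's cell: 22.2879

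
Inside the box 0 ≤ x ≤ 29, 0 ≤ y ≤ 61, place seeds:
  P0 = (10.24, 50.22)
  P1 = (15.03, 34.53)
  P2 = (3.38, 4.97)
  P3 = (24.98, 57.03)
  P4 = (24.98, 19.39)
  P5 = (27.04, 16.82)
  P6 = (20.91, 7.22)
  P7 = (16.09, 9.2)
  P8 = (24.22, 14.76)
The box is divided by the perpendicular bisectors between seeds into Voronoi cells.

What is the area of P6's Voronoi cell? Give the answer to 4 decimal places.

Area of P6's cell: 120.1517

1. box [0,29]×[0,61]: [(0, 0) (29, 0) (29, 61) (0, 61)]
2. ⊥bis P6·P0 via (15.575,28.72): [(0, 24.8552) (0, 0) (29, 0) (29, 32.0513)]  |A|=825.1442
3. ⊥bis P6·P1 via (17.97,20.875): [(0, 17.006) (0, 0) (29, 0) (29, 23.2498)]  |A|=583.7088
4. ⊥bis P6·P2 via (12.145,6.095): [(10.4556, 19.2571) (12.9273, 0) (29, 0) (29, 23.2498)]  |A|=370.3336
5. ⊥bis P6·P3 via (22.945,32.125): [(10.4556, 19.2571) (12.9273, 0) (29, 0) (29, 23.2498)]  |A|=370.3336
6. ⊥bis P6·P4 via (22.945,13.305): [(10.6937, 17.4022) (12.9273, 0) (29, 0) (29, 11.28)]  |A|=243.0978
7. ⊥bis P6·P5 via (23.975,12.02): [(20.8823, 13.9948) (10.6937, 17.4022) (12.9273, 0) (29, 0) (29, 8.8113)]  |A|=233.0777
8. ⊥bis P6·P7 via (18.5,8.21): [(20.8823, 13.9948) (20.8771, 13.9966) (15.1274, 0) (29, 0) (29, 8.8113)]  |A|=132.8777
9. ⊥bis P6·P8 via (22.565,10.99): [(20.0886, 12.0771) (15.1274, 0) (29, 0) (29, 8.1651)]  |A|=120.1517
10. canonical 4-gon: [(20.0886, 12.0771) (15.1274, 0) (29, 0) (29, 8.1651)]
11. shoelace: 120.1517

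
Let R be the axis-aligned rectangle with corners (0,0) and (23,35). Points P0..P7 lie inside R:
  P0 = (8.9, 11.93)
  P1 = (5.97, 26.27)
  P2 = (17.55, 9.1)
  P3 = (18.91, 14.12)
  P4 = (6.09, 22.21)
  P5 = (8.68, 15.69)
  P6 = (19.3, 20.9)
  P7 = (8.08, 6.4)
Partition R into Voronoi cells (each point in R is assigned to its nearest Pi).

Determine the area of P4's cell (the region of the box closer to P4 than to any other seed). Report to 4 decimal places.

1. box [0,23]×[0,35]: [(0, 0) (23, 0) (23, 35) (0, 35)]
2. ⊥bis P4·P0 via (7.495,17.07): [(0, 15.0213) (23, 21.3082) (23, 35) (0, 35)]  |A|=387.2107
3. ⊥bis P4·P1 via (6.03,24.24): [(0, 24.0618) (0, 15.0213) (23, 21.3082) (23, 24.7416)]  |A|=143.4492
4. ⊥bis P4·P2 via (11.82,15.655): [(22.1874, 24.7176) (0, 24.0618) (0, 15.0213) (16.143, 19.4339)]  |A|=129.6037
5. ⊥bis P4·P3 via (12.5,18.165): [(16.5294, 24.5503) (0, 24.0618) (0, 15.0213) (12.7083, 18.495)]  |A|=106.5565
6. ⊥bis P4·P5 via (7.385,18.95): [(14.8722, 21.9242) (16.5294, 24.5503) (0, 24.0618) (0, 16.0164)]  |A|=81.1256
7. ⊥bis P4·P6 via (12.695,21.555): [(12.6438, 21.039) (12.9816, 24.4455) (0, 24.0618) (0, 16.0164)]  |A|=72.9081
8. ⊥bis P4·P7 via (7.085,14.305): [(12.6438, 21.039) (12.9816, 24.4455) (0, 24.0618) (0, 16.0164)]  |A|=72.9081
9. canonical 4-gon: [(12.6438, 21.039) (12.9816, 24.4455) (0, 24.0618) (0, 16.0164)]
10. shoelace: 72.9081

Area of P4's cell: 72.9081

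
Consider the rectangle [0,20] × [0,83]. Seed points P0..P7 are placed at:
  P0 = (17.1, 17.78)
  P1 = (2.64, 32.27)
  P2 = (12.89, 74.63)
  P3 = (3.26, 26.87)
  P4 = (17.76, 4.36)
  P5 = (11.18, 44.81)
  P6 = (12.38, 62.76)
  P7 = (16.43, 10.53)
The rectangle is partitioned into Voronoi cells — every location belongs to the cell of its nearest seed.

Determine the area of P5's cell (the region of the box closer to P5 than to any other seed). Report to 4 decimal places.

Area of P5's cell: 344.5227

1. box [0,20]×[0,83]: [(0, 0) (20, 0) (20, 83) (0, 83)]
2. ⊥bis P5·P0 via (14.14,31.295): [(0, 28.1981) (20, 32.5784) (20, 83) (0, 83)]  |A|=1052.2345
3. ⊥bis P5·P1 via (6.91,38.54): [(0, 43.2459) (16.719, 31.8598) (20, 32.5784) (20, 83) (0, 83)]  |A|=926.4427
4. ⊥bis P5·P2 via (12.035,59.72): [(0, 60.4101) (0, 43.2459) (16.719, 31.8598) (20, 32.5784) (20, 59.2633)]  |A|=463.1766
5. ⊥bis P5·P3 via (7.22,35.84): [(0, 60.4101) (0, 43.2459) (16.719, 31.8598) (20, 32.5784) (20, 59.2633)]  |A|=463.1766
6. ⊥bis P5·P4 via (14.47,24.585): [(0, 60.4101) (0, 43.2459) (16.719, 31.8598) (20, 32.5784) (20, 59.2633)]  |A|=463.1766
7. ⊥bis P5·P6 via (11.78,53.785): [(0, 54.5725) (0, 43.2459) (16.719, 31.8598) (20, 32.5784) (20, 53.2355)]  |A|=344.5227
8. ⊥bis P5·P7 via (13.805,27.67): [(0, 54.5725) (0, 43.2459) (16.719, 31.8598) (20, 32.5784) (20, 53.2355)]  |A|=344.5227
9. canonical 5-gon: [(0, 54.5725) (0, 43.2459) (16.719, 31.8598) (20, 32.5784) (20, 53.2355)]
10. shoelace: 344.5227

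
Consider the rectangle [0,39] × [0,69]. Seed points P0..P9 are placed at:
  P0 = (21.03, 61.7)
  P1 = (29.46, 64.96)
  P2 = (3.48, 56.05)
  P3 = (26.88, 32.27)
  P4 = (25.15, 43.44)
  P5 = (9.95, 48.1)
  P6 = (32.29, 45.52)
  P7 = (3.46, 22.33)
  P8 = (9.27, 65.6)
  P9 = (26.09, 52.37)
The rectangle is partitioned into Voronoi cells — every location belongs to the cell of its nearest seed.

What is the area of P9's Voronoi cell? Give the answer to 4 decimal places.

1. box [0,39]×[0,69]: [(0, 0) (39, 0) (39, 69) (0, 69)]
2. ⊥bis P9·P0 via (23.56,57.035): [(0, 44.2576) (0, 0) (39, 0) (39, 65.4087)]  |A|=2138.4914
3. ⊥bis P9·P1 via (27.775,58.665): [(26.9652, 58.8818) (0, 44.2576) (0, 0) (39, 0) (39, 55.6604)]  |A|=2079.832
4. ⊥bis P9·P2 via (14.785,54.21): [(26.9652, 58.8818) (14.4397, 52.0888) (5.9618, 0) (39, 0) (39, 55.6604)]  |A|=1605.027
5. ⊥bis P9·P3 via (26.485,42.32): [(26.9652, 58.8818) (14.4397, 52.0888) (12.762, 41.7806) (39, 42.8119) (39, 55.6604)]  |A|=353.1991
6. ⊥bis P9·P4 via (25.62,47.905): [(26.9652, 58.8818) (14.4397, 52.0888) (13.9586, 49.1325) (39, 46.4966) (39, 55.6604)]  |A|=211.2318
7. ⊥bis P9·P5 via (18.02,50.235): [(26.9652, 58.8818) (17.1419, 53.5542) (18.4364, 48.6612) (39, 46.4966) (39, 55.6604)]  |A|=196.9404
8. ⊥bis P9·P6 via (29.19,48.945): [(37.155, 56.1542) (26.9652, 58.8818) (17.1419, 53.5542) (18.4364, 48.6612) (27.7887, 47.6767)]  |A|=135.4384
9. ⊥bis P9·P7 via (14.775,37.35): [(37.155, 56.1542) (26.9652, 58.8818) (17.1419, 53.5542) (18.4364, 48.6612) (27.7887, 47.6767)]  |A|=135.4384
10. ⊥bis P9·P8 via (17.68,58.985): [(37.155, 56.1542) (26.9652, 58.8818) (17.1419, 53.5542) (18.4364, 48.6612) (27.7887, 47.6767)]  |A|=135.4384
11. canonical 5-gon: [(37.155, 56.1542) (26.9652, 58.8818) (17.1419, 53.5542) (18.4364, 48.6612) (27.7887, 47.6767)]
12. shoelace: 135.4384

Area of P9's cell: 135.4384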